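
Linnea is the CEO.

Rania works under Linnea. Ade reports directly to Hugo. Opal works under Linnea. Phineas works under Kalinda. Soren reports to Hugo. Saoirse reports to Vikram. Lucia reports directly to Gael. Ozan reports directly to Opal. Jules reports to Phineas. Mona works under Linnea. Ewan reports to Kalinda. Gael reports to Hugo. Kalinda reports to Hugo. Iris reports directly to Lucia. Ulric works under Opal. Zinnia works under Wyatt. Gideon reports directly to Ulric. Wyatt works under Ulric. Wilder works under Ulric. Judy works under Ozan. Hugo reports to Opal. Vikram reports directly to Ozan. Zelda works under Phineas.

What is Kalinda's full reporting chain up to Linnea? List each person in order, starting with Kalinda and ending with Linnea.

Kalinda reports to Hugo. Hugo reports to Opal. Opal reports to Linnea. Linnea is at the top.

Kalinda -> Hugo -> Opal -> Linnea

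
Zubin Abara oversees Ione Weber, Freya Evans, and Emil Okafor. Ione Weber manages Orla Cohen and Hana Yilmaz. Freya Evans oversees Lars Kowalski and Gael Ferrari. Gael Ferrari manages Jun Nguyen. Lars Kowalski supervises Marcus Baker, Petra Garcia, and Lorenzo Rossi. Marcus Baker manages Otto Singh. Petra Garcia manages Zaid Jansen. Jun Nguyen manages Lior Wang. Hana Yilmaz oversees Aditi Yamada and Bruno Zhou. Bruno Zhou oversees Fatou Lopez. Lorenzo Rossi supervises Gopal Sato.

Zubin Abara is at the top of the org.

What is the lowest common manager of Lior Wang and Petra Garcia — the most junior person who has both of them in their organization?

Freya Evans

Lior Wang's chain of managers is Jun Nguyen, Gael Ferrari, Freya Evans, Zubin Abara. Petra Garcia's chain of managers is Lars Kowalski, Freya Evans, Zubin Abara. The first manager that appears in both chains is Freya Evans.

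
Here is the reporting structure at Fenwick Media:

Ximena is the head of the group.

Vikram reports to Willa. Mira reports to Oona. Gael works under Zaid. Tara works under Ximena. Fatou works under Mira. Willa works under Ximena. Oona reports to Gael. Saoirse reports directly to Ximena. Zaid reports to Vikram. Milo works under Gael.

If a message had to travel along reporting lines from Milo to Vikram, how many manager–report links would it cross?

3

Milo is in Vikram's organization: the chain from Milo up to Vikram is Milo → Gael → Zaid → Vikram, which is 3 links.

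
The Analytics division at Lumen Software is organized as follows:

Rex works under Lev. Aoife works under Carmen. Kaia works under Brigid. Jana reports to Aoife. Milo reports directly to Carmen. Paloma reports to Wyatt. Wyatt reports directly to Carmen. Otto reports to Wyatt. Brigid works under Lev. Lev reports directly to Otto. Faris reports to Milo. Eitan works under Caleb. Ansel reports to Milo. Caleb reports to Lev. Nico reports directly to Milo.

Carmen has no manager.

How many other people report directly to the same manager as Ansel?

Ansel reports to Milo. Milo's other direct reports are Faris, Nico — 2 peers.

2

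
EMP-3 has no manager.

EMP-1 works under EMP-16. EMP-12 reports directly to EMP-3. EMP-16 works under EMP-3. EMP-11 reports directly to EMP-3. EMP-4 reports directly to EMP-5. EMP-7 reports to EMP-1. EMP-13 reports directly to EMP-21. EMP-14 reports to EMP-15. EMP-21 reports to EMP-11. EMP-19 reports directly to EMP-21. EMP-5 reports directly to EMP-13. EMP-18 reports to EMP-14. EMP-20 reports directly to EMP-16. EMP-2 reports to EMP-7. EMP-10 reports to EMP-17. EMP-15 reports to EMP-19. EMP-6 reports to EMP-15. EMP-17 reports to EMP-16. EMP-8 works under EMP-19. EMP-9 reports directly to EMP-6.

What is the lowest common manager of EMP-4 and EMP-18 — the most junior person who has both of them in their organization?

EMP-4's chain of managers is EMP-5, EMP-13, EMP-21, EMP-11, EMP-3. EMP-18's chain of managers is EMP-14, EMP-15, EMP-19, EMP-21, EMP-11, EMP-3. The first manager that appears in both chains is EMP-21.

EMP-21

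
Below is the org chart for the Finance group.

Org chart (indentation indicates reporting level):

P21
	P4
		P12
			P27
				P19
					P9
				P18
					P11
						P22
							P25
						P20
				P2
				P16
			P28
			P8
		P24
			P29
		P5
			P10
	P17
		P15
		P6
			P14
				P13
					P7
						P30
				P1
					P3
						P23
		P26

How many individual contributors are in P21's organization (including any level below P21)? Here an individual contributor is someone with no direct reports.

13

The people in P21's organization with no one reporting to them are P26, P23, P30, P15, P10, P29, P8, P28, P16, P2, P20, P25, P9. That is 13.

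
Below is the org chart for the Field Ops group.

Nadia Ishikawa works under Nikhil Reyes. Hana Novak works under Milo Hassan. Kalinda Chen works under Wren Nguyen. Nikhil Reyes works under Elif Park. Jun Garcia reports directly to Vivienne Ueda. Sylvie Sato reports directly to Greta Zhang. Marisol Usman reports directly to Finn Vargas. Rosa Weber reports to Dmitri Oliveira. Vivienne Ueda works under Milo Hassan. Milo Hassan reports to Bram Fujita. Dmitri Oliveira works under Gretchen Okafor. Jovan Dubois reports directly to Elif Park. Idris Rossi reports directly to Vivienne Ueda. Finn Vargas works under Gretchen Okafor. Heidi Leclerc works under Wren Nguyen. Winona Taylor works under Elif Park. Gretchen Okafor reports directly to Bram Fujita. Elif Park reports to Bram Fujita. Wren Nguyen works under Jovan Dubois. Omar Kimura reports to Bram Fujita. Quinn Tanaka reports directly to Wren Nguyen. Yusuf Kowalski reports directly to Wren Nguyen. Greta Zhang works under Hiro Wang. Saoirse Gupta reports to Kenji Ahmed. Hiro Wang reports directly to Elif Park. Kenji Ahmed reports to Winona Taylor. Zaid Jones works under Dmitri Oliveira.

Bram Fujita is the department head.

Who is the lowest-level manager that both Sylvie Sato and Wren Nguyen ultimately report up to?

Sylvie Sato's chain of managers is Greta Zhang, Hiro Wang, Elif Park, Bram Fujita. Wren Nguyen's chain of managers is Jovan Dubois, Elif Park, Bram Fujita. The first manager that appears in both chains is Elif Park.

Elif Park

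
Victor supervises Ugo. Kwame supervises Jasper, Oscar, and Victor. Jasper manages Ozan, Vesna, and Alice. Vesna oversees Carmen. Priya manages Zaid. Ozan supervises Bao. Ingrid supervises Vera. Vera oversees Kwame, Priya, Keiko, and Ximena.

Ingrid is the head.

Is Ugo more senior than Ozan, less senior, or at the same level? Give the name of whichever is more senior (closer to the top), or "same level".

Both Ugo and Ozan are 4 levels below Ingrid.

same level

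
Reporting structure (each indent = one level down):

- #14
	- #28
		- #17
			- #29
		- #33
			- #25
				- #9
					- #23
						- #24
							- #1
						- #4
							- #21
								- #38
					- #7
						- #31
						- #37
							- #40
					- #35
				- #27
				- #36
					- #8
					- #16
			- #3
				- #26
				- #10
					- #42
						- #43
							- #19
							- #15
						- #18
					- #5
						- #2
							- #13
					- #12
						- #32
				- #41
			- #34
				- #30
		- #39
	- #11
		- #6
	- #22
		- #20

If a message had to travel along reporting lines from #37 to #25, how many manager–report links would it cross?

3

#37 is in #25's organization: the chain from #37 up to #25 is #37 → #7 → #9 → #25, which is 3 links.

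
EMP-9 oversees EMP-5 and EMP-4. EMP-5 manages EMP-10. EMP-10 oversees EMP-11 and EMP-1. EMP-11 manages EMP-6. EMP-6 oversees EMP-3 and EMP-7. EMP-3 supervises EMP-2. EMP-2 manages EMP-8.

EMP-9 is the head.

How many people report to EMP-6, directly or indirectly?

4

EMP-6 directly manages EMP-3, EMP-7. Under EMP-3: EMP-2, EMP-8 (2). EMP-7 has no reports. So EMP-6's organization is 2 direct reports plus everyone under them: 3 + 1 = 4.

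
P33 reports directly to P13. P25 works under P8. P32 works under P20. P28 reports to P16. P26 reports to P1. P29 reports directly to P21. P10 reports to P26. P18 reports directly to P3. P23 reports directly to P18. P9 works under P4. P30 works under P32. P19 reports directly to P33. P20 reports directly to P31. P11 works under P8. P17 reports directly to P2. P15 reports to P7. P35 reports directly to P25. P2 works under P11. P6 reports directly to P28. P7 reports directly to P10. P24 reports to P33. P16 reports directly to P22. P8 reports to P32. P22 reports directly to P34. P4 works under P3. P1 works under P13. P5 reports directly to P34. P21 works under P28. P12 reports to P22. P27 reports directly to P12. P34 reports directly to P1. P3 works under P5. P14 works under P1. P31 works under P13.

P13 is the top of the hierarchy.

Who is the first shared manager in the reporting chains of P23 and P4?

P3

P23's chain of managers is P18, P3, P5, P34, P1, P13. P4's chain of managers is P3, P5, P34, P1, P13. The first manager that appears in both chains is P3.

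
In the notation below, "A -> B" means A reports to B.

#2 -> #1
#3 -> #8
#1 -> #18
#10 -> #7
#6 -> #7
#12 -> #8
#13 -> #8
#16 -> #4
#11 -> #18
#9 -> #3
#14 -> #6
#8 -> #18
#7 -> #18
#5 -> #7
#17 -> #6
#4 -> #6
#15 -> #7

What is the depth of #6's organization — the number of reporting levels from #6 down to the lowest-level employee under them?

2

The longest chain under #6 runs #6 → #4 → #16, which is 2 levels below #6.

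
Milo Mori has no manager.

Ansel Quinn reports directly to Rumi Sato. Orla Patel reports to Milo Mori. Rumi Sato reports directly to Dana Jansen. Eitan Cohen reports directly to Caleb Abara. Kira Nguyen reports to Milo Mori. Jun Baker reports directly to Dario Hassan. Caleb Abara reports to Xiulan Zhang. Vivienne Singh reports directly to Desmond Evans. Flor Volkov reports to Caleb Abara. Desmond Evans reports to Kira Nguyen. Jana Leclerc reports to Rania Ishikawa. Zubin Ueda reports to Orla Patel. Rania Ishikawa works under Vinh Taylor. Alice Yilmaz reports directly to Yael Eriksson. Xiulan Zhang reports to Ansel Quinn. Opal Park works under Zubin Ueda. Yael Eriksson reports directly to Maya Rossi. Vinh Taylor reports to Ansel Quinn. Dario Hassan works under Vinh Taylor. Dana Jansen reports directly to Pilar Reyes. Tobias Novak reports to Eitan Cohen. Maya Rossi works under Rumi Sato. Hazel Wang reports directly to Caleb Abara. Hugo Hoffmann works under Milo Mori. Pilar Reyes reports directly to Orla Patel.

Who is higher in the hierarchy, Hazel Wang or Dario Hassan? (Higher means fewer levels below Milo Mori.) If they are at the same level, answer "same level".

Hazel Wang is 8 levels below Milo Mori; Dario Hassan is 7. Dario Hassan is higher.

Dario Hassan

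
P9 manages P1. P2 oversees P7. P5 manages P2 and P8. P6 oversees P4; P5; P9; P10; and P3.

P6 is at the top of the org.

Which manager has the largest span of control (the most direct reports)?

Direct-report counts: P6 has 5; P9 has 1; P5 has 2; P2 has 1. The largest is 5, held by P6.

P6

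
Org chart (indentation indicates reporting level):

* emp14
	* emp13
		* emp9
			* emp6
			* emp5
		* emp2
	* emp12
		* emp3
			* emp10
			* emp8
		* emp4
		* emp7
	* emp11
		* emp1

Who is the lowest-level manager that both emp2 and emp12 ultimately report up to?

emp14

emp2's chain of managers is emp13, emp14. emp12's chain of managers is emp14. The first manager that appears in both chains is emp14.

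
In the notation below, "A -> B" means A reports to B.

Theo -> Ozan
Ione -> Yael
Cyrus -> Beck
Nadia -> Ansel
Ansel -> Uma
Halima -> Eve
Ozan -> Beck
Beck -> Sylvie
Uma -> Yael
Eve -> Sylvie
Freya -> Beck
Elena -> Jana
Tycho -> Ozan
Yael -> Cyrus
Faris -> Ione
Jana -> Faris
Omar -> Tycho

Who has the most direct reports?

Direct-report counts: Sylvie has 2; Eve has 1; Beck has 3; Ozan has 2; Tycho has 1; Cyrus has 1; Yael has 2; Uma has 1; Ansel has 1; Ione has 1; Faris has 1; Jana has 1. The largest is 3, held by Beck.

Beck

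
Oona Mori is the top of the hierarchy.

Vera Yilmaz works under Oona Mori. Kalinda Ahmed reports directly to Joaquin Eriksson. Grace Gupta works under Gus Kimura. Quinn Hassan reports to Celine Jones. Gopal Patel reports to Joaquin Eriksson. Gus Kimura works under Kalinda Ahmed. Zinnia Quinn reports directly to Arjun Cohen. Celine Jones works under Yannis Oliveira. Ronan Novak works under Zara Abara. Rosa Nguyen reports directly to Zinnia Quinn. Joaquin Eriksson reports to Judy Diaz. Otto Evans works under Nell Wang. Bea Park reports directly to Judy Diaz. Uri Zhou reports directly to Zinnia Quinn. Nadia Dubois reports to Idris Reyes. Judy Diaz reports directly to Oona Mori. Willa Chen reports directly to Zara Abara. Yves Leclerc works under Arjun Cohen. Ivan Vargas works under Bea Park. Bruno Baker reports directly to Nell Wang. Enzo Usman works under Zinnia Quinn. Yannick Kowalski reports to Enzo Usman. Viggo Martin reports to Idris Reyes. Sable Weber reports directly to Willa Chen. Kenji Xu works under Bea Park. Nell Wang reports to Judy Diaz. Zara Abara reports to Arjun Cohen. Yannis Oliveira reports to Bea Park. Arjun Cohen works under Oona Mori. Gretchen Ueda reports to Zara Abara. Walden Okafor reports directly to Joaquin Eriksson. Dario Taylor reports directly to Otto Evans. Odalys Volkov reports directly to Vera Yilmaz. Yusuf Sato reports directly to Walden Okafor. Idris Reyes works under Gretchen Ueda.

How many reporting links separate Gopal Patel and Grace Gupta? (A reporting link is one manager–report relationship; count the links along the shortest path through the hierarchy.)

4

Gopal Patel is 1 level below Joaquin Eriksson, and Grace Gupta is 3 levels below Joaquin Eriksson (their lowest common manager). The shortest path runs up from Gopal Patel to Joaquin Eriksson and back down to Grace Gupta: 1 + 3 = 4 links.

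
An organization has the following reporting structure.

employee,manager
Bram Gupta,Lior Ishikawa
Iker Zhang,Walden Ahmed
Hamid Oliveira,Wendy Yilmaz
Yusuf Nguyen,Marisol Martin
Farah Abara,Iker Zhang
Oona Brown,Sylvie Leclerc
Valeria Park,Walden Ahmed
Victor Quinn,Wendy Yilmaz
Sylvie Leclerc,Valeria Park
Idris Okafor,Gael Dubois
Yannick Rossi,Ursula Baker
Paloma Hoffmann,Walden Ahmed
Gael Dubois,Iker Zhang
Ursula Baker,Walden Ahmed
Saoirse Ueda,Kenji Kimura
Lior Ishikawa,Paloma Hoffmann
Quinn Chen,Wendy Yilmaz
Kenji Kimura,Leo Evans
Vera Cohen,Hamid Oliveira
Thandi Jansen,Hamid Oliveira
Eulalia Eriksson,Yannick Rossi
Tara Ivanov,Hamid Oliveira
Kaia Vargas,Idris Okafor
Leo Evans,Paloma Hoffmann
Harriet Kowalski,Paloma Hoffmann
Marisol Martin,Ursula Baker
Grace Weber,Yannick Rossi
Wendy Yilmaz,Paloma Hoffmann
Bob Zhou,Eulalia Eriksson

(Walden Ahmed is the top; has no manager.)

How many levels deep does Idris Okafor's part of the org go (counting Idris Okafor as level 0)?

The longest chain under Idris Okafor runs Idris Okafor → Kaia Vargas, which is 1 level below Idris Okafor.

1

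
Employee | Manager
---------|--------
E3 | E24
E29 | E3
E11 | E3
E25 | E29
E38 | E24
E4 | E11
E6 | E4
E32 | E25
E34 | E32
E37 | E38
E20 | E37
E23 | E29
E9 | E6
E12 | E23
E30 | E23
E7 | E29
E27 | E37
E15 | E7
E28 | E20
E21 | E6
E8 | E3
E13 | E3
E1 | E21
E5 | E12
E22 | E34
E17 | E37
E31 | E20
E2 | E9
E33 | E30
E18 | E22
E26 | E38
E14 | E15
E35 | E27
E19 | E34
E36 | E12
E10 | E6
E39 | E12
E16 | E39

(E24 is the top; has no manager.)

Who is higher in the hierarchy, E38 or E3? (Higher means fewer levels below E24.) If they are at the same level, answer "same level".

same level

Both E38 and E3 are 1 level below E24.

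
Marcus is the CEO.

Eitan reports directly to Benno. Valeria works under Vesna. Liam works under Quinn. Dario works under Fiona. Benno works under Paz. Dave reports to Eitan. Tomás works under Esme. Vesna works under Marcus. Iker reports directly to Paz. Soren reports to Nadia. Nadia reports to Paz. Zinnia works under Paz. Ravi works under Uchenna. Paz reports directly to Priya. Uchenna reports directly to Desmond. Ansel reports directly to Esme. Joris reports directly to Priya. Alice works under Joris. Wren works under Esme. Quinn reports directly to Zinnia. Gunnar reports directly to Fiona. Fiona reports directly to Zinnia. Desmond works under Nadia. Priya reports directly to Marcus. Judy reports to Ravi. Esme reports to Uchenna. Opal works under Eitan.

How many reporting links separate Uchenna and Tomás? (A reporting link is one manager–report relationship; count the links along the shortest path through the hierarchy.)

Tomás is in Uchenna's organization: the chain from Tomás up to Uchenna is Tomás → Esme → Uchenna, which is 2 links.

2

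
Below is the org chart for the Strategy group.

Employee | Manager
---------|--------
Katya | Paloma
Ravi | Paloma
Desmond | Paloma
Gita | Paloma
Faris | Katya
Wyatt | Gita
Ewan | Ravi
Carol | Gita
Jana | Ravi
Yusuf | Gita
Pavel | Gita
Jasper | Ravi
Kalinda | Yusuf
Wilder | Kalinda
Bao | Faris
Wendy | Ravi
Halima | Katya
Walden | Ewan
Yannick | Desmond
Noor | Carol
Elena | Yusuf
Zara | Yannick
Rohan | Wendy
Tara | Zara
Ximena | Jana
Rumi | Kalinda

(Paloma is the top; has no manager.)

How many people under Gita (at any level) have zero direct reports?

6

The people in Gita's organization with no one reporting to them are Pavel, Elena, Rumi, Wilder, Noor, Wyatt. That is 6.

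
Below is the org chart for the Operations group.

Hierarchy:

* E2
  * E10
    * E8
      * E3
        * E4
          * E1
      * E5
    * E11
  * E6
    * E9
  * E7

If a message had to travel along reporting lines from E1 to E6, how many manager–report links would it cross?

E1 is 5 levels below E2, and E6 is 1 level below E2 (their lowest common manager). The shortest path runs up from E1 to E2 and back down to E6: 5 + 1 = 6 links.

6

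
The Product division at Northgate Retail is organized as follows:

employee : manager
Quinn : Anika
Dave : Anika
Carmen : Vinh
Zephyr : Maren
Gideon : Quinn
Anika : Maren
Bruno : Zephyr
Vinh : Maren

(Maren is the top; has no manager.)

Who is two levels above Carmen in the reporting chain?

Maren

Carmen reports to Vinh, and Vinh reports to Maren. So Carmen's skip-level manager is Maren.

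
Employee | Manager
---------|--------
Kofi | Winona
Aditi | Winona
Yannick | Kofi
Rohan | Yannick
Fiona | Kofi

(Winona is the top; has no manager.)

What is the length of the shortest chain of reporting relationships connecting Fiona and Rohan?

Fiona is 1 level below Kofi, and Rohan is 2 levels below Kofi (their lowest common manager). The shortest path runs up from Fiona to Kofi and back down to Rohan: 1 + 2 = 3 links.

3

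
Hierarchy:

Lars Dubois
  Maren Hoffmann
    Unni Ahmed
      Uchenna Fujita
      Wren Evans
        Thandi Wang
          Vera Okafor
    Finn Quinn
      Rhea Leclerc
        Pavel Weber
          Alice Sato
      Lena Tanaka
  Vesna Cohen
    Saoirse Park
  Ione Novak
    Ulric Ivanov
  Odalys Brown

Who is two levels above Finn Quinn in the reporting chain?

Lars Dubois

Finn Quinn reports to Maren Hoffmann, and Maren Hoffmann reports to Lars Dubois. So Finn Quinn's skip-level manager is Lars Dubois.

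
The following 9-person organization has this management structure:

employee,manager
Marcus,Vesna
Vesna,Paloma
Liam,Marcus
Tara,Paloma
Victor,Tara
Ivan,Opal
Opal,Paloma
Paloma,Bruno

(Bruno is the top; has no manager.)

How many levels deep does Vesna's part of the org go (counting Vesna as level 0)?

The longest chain under Vesna runs Vesna → Marcus → Liam, which is 2 levels below Vesna.

2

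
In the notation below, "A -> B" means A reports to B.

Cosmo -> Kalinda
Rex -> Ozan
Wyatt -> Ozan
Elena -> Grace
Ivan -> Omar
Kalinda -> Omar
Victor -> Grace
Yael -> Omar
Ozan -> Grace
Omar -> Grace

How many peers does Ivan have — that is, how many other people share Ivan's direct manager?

2

Ivan reports to Omar. Omar's other direct reports are Yael, Kalinda — 2 peers.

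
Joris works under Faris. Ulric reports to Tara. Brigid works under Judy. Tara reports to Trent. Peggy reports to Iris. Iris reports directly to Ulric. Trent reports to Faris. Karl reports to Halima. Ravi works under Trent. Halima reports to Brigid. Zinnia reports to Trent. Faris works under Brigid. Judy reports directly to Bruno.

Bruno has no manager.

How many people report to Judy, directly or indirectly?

12

Judy directly manages Brigid. Under Brigid: Halima, Karl, Faris, Joris, Trent, Zinnia, Tara, Ulric, Iris, Peggy, Ravi (11). That's 12 in total.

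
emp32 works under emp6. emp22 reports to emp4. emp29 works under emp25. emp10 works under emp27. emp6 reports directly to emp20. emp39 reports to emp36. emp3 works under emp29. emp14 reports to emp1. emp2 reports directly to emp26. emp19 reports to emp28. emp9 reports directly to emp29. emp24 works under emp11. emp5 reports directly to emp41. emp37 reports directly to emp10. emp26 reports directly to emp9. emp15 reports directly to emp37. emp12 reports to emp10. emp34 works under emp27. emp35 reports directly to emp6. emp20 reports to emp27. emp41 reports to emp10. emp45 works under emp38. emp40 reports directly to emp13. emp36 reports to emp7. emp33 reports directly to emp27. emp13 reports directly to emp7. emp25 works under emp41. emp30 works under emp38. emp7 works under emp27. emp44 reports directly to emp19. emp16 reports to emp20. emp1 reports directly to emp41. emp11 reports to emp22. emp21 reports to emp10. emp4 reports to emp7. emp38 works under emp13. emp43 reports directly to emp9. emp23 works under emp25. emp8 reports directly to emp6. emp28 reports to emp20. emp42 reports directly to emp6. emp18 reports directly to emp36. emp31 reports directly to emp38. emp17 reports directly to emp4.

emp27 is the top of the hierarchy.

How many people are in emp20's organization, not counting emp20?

emp20 directly manages emp6, emp28, emp16. Under emp6: emp32, emp8, emp42, emp35 (4). Under emp28: emp19, emp44 (2). emp16 has no reports. So emp20's organization is 3 direct reports plus everyone under them: 5 + 3 + 1 = 9.

9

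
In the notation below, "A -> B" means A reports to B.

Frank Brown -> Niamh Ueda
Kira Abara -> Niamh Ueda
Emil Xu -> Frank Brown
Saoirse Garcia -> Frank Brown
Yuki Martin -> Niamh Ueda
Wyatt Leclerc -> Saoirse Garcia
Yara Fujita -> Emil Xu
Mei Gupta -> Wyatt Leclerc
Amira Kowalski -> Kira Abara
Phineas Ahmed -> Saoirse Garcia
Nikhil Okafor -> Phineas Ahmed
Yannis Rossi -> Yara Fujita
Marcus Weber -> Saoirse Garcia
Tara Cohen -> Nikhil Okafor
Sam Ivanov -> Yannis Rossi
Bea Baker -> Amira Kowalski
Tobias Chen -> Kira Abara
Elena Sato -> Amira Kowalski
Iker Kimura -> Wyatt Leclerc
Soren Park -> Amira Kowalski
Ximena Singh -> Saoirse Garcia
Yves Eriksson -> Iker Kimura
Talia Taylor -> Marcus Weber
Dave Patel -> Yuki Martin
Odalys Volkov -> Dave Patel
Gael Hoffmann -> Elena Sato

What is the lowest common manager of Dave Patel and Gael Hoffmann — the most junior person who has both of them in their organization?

Niamh Ueda

Dave Patel's chain of managers is Yuki Martin, Niamh Ueda. Gael Hoffmann's chain of managers is Elena Sato, Amira Kowalski, Kira Abara, Niamh Ueda. The first manager that appears in both chains is Niamh Ueda.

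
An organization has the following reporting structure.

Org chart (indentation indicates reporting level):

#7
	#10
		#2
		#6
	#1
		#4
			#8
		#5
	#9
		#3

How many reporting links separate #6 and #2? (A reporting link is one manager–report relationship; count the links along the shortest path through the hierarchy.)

#6 is 1 level below #10, and #2 is 1 level below #10 (their lowest common manager). The shortest path runs up from #6 to #10 and back down to #2: 1 + 1 = 2 links.

2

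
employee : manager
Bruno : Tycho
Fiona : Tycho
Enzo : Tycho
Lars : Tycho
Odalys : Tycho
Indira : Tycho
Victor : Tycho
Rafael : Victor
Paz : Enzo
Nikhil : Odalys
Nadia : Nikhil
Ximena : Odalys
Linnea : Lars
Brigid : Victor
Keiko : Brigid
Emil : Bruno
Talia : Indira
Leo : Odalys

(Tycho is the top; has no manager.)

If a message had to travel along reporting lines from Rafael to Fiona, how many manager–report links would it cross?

Rafael is 2 levels below Tycho, and Fiona is 1 level below Tycho (their lowest common manager). The shortest path runs up from Rafael to Tycho and back down to Fiona: 2 + 1 = 3 links.

3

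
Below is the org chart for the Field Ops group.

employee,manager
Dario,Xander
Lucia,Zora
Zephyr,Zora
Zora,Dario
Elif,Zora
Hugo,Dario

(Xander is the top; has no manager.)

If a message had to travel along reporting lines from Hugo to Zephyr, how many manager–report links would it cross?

3

Hugo is 1 level below Dario, and Zephyr is 2 levels below Dario (their lowest common manager). The shortest path runs up from Hugo to Dario and back down to Zephyr: 1 + 2 = 3 links.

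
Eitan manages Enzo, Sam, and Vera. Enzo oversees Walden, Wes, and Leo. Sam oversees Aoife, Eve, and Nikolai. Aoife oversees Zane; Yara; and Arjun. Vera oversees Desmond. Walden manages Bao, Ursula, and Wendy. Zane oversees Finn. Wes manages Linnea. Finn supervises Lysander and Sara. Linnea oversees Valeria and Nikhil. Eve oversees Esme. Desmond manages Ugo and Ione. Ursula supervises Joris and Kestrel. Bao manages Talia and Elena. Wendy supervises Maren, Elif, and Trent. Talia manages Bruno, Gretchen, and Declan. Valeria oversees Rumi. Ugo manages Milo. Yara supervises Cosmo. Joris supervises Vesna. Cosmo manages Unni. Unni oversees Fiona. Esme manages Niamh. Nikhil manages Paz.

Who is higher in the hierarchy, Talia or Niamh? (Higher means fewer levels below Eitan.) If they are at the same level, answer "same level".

Both Talia and Niamh are 4 levels below Eitan.

same level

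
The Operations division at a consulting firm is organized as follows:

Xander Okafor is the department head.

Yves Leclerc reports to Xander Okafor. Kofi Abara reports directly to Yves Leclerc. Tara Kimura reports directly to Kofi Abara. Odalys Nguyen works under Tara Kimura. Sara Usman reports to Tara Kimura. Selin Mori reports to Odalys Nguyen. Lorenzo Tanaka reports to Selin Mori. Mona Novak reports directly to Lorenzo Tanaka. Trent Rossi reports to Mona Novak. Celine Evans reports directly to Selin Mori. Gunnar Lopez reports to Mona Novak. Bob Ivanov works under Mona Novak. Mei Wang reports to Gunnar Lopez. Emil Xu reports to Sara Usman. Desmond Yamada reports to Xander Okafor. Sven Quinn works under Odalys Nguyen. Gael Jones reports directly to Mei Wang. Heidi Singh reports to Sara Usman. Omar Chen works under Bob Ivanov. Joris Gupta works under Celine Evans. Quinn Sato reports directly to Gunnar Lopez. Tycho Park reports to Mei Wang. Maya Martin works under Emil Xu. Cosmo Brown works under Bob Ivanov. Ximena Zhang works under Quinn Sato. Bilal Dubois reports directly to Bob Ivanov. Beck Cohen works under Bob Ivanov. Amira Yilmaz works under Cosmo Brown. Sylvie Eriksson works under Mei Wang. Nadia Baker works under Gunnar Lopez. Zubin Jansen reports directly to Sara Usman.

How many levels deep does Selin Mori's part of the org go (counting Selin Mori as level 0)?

The longest chain under Selin Mori runs Selin Mori → Lorenzo Tanaka → Mona Novak → Bob Ivanov → Cosmo Brown → Amira Yilmaz, which is 5 levels below Selin Mori.

5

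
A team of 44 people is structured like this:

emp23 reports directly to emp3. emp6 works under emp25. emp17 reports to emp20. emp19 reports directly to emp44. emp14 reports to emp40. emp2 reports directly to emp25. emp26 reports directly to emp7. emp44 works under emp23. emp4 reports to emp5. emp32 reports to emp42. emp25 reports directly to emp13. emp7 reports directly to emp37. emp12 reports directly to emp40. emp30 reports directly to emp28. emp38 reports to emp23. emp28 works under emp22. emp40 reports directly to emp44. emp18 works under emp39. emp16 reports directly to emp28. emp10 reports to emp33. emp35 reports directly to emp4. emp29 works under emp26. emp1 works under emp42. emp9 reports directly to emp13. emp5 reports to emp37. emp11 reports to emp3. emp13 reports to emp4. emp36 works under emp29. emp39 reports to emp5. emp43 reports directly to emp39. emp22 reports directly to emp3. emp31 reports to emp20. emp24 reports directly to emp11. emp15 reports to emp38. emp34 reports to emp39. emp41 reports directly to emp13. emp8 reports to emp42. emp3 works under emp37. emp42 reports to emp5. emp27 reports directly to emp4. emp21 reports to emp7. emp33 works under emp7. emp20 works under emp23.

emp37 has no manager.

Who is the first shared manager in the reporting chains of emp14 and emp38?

emp23

emp14's chain of managers is emp40, emp44, emp23, emp3, emp37. emp38's chain of managers is emp23, emp3, emp37. The first manager that appears in both chains is emp23.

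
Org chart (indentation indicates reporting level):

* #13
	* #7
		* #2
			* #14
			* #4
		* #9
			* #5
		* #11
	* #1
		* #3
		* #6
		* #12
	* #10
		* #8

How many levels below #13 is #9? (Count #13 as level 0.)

Chain from #9 up to #13: #9 → #7 → #13. That is 2 steps up, so #9 is 2 levels below #13.

2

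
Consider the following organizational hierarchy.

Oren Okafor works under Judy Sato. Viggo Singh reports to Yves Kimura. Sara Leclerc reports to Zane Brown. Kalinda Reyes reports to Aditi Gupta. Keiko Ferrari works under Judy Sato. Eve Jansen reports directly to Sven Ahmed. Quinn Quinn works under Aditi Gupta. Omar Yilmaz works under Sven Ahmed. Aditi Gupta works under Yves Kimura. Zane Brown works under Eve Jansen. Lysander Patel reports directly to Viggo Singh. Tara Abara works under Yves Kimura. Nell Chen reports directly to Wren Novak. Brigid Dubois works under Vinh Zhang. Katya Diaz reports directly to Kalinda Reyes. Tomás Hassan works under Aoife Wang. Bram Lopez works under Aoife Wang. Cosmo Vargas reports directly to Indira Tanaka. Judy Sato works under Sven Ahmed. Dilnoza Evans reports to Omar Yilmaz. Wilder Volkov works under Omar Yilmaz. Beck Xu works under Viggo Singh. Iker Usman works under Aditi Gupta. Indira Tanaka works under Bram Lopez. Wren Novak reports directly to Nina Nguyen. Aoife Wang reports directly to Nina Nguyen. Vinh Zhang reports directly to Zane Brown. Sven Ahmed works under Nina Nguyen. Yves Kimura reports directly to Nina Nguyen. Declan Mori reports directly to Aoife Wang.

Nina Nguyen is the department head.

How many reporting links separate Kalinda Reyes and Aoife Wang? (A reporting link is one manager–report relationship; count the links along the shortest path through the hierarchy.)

4

Kalinda Reyes is 3 levels below Nina Nguyen, and Aoife Wang is 1 level below Nina Nguyen (their lowest common manager). The shortest path runs up from Kalinda Reyes to Nina Nguyen and back down to Aoife Wang: 3 + 1 = 4 links.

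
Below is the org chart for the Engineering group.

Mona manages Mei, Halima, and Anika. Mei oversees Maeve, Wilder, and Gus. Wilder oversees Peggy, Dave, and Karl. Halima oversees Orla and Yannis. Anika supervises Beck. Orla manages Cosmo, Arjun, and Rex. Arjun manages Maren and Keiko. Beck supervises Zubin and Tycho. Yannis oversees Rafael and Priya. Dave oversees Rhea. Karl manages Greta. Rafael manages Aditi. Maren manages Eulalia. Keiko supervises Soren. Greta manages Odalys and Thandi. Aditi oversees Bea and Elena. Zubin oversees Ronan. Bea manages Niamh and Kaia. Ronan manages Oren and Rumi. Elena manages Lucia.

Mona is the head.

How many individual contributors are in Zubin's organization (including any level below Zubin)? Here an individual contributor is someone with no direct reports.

The people in Zubin's organization with no one reporting to them are Oren, Rumi. That is 2.

2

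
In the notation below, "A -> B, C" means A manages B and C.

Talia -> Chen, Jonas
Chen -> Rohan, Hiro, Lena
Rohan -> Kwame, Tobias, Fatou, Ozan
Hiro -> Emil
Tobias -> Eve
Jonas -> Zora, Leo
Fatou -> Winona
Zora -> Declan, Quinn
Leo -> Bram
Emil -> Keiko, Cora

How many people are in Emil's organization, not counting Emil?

2

Emil directly manages Keiko, Cora. Keiko has no reports. Cora has no reports. So Emil's organization is 2 direct reports plus everyone under them: 1 + 1 = 2.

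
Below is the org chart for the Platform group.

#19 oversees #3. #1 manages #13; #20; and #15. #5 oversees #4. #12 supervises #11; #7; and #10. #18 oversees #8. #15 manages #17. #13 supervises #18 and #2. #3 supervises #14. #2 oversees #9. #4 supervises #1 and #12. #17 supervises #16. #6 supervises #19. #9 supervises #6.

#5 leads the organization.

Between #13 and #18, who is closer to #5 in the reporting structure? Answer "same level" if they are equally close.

#13

#13 is 3 levels below #5; #18 is 4. #13 is higher.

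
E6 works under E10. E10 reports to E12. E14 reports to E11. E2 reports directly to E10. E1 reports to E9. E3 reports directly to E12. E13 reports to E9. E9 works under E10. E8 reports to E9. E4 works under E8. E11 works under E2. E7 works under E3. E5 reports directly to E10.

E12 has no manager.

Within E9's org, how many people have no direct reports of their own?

3

The people in E9's organization with no one reporting to them are E1, E4, E13. That is 3.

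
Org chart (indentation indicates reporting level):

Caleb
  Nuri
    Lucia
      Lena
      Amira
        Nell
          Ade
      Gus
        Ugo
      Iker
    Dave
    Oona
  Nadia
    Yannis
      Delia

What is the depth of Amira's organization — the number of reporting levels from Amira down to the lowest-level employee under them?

The longest chain under Amira runs Amira → Nell → Ade, which is 2 levels below Amira.

2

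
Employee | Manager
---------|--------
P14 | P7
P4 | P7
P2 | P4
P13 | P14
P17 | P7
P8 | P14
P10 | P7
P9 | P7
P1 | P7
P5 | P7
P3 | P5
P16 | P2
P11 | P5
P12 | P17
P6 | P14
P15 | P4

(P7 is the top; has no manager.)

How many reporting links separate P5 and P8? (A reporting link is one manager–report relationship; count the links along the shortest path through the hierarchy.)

3

P5 is 1 level below P7, and P8 is 2 levels below P7 (their lowest common manager). The shortest path runs up from P5 to P7 and back down to P8: 1 + 2 = 3 links.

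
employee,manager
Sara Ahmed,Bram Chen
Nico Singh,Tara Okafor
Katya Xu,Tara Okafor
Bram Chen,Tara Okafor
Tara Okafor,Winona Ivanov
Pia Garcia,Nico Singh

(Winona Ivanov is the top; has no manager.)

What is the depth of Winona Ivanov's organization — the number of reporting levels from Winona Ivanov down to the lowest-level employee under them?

The longest chain under Winona Ivanov runs Winona Ivanov → Tara Okafor → Nico Singh → Pia Garcia, which is 3 levels below Winona Ivanov.

3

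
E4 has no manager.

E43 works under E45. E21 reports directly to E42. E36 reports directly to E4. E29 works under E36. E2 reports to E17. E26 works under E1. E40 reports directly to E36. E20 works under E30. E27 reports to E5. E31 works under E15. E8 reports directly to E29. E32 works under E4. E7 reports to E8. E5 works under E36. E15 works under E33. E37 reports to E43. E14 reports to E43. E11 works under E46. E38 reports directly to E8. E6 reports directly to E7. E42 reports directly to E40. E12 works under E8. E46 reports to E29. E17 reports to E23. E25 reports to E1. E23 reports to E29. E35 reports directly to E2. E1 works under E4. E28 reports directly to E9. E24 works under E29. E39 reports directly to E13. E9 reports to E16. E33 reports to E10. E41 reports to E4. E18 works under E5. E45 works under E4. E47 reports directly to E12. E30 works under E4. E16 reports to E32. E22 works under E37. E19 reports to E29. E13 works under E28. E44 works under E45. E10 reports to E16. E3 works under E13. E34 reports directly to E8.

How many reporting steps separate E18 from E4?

Chain from E18 up to E4: E18 → E5 → E36 → E4. That is 3 steps up, so E18 is 3 levels below E4.

3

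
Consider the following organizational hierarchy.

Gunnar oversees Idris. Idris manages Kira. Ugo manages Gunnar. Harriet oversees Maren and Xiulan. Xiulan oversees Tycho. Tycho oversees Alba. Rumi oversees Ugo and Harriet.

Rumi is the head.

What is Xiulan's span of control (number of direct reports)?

Xiulan directly manages Tycho. That is 1 direct report.

1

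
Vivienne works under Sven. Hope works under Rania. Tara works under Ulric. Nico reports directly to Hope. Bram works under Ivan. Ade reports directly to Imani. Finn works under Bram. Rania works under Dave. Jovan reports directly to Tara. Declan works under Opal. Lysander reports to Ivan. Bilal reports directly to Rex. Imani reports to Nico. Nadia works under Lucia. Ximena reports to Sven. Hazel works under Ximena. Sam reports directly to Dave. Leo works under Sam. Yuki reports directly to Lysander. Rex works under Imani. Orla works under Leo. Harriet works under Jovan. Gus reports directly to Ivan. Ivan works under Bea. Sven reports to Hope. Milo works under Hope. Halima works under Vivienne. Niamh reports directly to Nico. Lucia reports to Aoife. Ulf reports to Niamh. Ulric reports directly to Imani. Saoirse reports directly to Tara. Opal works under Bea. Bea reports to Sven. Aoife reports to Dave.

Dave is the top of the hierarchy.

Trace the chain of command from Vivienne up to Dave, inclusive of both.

Vivienne -> Sven -> Hope -> Rania -> Dave

Vivienne reports to Sven. Sven reports to Hope. Hope reports to Rania. Rania reports to Dave. Dave is at the top.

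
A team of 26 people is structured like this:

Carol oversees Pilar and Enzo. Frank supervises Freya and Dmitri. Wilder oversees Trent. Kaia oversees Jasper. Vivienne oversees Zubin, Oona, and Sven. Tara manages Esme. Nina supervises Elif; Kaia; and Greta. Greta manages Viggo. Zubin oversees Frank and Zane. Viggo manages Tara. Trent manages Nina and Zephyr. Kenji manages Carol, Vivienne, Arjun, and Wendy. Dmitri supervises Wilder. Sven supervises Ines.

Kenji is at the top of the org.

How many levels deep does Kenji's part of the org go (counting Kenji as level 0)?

The longest chain under Kenji runs Kenji → Vivienne → Zubin → Frank → Dmitri → Wilder → Trent → Nina → Greta → Viggo → Tara → Esme, which is 11 levels below Kenji.

11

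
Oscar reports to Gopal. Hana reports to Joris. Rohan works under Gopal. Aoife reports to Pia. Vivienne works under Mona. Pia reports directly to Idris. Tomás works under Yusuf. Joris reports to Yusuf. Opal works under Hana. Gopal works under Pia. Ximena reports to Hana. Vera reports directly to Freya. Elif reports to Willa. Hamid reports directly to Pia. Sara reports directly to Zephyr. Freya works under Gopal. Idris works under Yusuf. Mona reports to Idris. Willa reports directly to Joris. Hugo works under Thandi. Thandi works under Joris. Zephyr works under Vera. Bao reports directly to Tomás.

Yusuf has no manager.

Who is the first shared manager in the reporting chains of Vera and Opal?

Vera's chain of managers is Freya, Gopal, Pia, Idris, Yusuf. Opal's chain of managers is Hana, Joris, Yusuf. The first manager that appears in both chains is Yusuf.

Yusuf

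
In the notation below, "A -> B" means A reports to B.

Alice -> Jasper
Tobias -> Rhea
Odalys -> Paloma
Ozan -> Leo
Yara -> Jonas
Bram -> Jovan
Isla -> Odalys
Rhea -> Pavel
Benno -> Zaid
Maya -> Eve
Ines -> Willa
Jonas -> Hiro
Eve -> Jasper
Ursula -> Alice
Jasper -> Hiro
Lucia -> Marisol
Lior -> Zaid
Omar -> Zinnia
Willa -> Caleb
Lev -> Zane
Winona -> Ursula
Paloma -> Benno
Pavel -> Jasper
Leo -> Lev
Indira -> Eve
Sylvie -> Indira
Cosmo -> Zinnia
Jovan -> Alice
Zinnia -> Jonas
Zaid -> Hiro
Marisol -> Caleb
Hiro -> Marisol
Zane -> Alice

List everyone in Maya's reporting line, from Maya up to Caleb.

Maya -> Eve -> Jasper -> Hiro -> Marisol -> Caleb

Maya reports to Eve. Eve reports to Jasper. Jasper reports to Hiro. Hiro reports to Marisol. Marisol reports to Caleb. Caleb is at the top.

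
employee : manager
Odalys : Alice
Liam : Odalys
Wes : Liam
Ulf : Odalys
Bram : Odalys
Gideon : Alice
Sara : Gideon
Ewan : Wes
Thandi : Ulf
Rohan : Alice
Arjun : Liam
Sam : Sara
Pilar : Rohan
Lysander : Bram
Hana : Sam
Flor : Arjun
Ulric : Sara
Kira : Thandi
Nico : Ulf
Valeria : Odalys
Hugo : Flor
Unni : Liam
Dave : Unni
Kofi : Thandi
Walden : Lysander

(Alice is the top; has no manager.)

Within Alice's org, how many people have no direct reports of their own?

11

The people in Alice's organization with no one reporting to them are Pilar, Ulric, Hana, Valeria, Walden, Nico, Kofi, Kira, Dave, Hugo, Ewan. That is 11.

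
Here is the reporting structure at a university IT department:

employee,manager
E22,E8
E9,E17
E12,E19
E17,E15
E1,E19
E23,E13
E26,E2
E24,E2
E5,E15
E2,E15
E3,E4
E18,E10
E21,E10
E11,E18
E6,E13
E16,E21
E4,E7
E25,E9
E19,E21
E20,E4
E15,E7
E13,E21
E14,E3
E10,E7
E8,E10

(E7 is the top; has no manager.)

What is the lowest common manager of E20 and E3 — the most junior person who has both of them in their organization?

E4

E20's chain of managers is E4, E7. E3's chain of managers is E4, E7. The first manager that appears in both chains is E4.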